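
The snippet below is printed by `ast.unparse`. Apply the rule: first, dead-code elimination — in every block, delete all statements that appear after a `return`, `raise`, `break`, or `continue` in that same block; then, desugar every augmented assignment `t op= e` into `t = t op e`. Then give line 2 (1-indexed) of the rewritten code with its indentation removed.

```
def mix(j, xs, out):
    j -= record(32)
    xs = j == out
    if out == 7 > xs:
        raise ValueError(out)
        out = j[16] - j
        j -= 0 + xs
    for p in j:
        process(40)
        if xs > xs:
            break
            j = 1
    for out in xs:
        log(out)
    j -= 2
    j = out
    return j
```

Transformed code:
def mix(j, xs, out):
    j = j - record(32)
    xs = j == out
    if out == 7 > xs:
        raise ValueError(out)
    for p in j:
        process(40)
        if xs > xs:
            break
    for out in xs:
        log(out)
    j = j - 2
    j = out
    return j

j = j - record(32)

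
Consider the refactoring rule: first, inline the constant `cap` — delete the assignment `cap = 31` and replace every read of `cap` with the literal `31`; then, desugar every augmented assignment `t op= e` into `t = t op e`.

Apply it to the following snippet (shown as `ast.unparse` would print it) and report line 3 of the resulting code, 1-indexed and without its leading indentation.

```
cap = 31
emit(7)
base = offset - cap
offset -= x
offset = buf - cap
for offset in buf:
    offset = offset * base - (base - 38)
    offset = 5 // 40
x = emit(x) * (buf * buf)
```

offset = offset - x

Transformed code:
emit(7)
base = offset - 31
offset = offset - x
offset = buf - 31
for offset in buf:
    offset = offset * base - (base - 38)
    offset = 5 // 40
x = emit(x) * (buf * buf)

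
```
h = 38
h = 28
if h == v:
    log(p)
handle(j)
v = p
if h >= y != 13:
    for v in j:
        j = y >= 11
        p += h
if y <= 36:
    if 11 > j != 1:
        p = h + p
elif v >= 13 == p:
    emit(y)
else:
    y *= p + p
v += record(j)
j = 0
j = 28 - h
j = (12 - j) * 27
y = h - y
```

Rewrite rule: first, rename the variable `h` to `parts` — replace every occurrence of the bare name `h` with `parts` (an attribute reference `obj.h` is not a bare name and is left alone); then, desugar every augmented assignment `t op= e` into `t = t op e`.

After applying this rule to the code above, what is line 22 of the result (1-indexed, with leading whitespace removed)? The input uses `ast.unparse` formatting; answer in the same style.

y = parts - y

Transformed code:
parts = 38
parts = 28
if parts == v:
    log(p)
handle(j)
v = p
if parts >= y != 13:
    for v in j:
        j = y >= 11
        p = p + parts
if y <= 36:
    if 11 > j != 1:
        p = parts + p
elif v >= 13 == p:
    emit(y)
else:
    y = y * (p + p)
v = v + record(j)
j = 0
j = 28 - parts
j = (12 - j) * 27
y = parts - y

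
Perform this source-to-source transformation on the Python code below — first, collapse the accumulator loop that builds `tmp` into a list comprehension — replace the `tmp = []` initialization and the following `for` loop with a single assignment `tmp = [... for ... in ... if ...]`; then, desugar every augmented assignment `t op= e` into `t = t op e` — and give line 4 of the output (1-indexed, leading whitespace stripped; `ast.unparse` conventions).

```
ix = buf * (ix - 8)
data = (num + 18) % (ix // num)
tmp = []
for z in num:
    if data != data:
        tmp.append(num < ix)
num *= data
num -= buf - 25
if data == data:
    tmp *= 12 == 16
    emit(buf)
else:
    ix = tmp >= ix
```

Transformed code:
ix = buf * (ix - 8)
data = (num + 18) % (ix // num)
tmp = [num < ix for z in num if data != data]
num = num * data
num = num - (buf - 25)
if data == data:
    tmp = tmp * (12 == 16)
    emit(buf)
else:
    ix = tmp >= ix

num = num * data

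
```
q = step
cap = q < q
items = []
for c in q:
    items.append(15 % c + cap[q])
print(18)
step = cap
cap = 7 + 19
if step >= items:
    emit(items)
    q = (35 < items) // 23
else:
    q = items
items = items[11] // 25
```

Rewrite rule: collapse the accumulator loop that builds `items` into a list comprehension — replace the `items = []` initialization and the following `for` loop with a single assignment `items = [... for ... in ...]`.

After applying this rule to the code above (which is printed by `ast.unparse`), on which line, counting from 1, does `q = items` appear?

11

Transformed code:
q = step
cap = q < q
items = [15 % c + cap[q] for c in q]
print(18)
step = cap
cap = 7 + 19
if step >= items:
    emit(items)
    q = (35 < items) // 23
else:
    q = items
items = items[11] // 25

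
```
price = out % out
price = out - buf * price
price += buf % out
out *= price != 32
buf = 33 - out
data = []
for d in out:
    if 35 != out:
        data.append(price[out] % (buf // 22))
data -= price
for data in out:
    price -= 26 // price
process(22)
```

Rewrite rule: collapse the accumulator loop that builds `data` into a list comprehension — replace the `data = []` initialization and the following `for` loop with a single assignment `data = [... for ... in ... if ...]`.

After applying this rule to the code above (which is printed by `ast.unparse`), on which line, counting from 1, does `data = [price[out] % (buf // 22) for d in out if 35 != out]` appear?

6

Transformed code:
price = out % out
price = out - buf * price
price += buf % out
out *= price != 32
buf = 33 - out
data = [price[out] % (buf // 22) for d in out if 35 != out]
data -= price
for data in out:
    price -= 26 // price
process(22)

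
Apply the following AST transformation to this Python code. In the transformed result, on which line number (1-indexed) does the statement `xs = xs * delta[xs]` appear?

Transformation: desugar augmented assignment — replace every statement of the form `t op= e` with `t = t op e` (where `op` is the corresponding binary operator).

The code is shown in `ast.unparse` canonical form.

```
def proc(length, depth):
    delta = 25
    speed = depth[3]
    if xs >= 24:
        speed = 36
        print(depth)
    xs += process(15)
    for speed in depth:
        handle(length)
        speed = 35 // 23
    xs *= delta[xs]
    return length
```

Transformed code:
def proc(length, depth):
    delta = 25
    speed = depth[3]
    if xs >= 24:
        speed = 36
        print(depth)
    xs = xs + process(15)
    for speed in depth:
        handle(length)
        speed = 35 // 23
    xs = xs * delta[xs]
    return length

11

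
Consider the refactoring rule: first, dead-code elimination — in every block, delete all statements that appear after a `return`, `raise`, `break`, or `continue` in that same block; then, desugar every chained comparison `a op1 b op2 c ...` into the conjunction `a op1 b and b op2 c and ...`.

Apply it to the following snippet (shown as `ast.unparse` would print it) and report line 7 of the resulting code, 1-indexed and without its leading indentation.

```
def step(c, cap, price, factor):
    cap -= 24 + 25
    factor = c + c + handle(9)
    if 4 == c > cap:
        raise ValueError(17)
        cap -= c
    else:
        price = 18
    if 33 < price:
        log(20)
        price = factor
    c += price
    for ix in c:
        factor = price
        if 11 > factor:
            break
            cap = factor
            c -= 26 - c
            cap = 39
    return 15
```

Transformed code:
def step(c, cap, price, factor):
    cap -= 24 + 25
    factor = c + c + handle(9)
    if 4 == c and c > cap:
        raise ValueError(17)
    else:
        price = 18
    if 33 < price:
        log(20)
        price = factor
    c += price
    for ix in c:
        factor = price
        if 11 > factor:
            break
    return 15

price = 18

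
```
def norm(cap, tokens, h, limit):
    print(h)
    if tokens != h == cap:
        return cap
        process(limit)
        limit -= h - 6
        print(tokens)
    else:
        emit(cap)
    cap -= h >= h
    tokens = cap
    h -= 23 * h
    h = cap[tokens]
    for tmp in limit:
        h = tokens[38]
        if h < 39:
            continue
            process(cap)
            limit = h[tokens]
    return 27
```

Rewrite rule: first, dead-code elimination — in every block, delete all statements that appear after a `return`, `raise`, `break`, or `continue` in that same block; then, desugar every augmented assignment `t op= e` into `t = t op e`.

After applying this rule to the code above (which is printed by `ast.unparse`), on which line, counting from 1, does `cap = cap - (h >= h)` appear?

7

Transformed code:
def norm(cap, tokens, h, limit):
    print(h)
    if tokens != h == cap:
        return cap
    else:
        emit(cap)
    cap = cap - (h >= h)
    tokens = cap
    h = h - 23 * h
    h = cap[tokens]
    for tmp in limit:
        h = tokens[38]
        if h < 39:
            continue
    return 27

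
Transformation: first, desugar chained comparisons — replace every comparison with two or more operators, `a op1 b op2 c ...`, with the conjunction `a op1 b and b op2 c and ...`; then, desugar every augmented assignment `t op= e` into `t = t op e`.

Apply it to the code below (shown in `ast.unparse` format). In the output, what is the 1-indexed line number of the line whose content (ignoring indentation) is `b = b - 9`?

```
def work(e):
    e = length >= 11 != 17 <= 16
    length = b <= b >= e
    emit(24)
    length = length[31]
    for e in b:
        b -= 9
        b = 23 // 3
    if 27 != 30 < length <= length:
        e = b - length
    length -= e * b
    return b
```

Transformed code:
def work(e):
    e = length >= 11 and 11 != 17 and (17 <= 16)
    length = b <= b and b >= e
    emit(24)
    length = length[31]
    for e in b:
        b = b - 9
        b = 23 // 3
    if 27 != 30 and 30 < length and (length <= length):
        e = b - length
    length = length - e * b
    return b

7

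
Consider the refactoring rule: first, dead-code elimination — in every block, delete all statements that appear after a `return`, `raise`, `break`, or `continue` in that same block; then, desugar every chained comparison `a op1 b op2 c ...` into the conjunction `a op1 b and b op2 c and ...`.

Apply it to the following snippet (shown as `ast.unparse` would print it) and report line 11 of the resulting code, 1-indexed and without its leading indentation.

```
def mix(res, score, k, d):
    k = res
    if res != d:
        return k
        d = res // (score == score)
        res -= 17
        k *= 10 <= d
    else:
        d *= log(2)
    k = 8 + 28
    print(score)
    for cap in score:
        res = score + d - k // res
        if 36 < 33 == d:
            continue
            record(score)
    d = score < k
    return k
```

if 36 < 33 and 33 == d:

Transformed code:
def mix(res, score, k, d):
    k = res
    if res != d:
        return k
    else:
        d *= log(2)
    k = 8 + 28
    print(score)
    for cap in score:
        res = score + d - k // res
        if 36 < 33 and 33 == d:
            continue
    d = score < k
    return k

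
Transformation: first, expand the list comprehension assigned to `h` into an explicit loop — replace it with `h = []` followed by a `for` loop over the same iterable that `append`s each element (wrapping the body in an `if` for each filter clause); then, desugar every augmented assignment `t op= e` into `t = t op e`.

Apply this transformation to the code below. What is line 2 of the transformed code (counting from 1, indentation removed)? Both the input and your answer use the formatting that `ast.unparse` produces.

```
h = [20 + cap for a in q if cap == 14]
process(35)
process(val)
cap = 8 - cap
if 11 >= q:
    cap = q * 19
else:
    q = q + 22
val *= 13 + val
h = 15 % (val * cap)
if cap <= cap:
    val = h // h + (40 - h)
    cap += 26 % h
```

for a in q:

Transformed code:
h = []
for a in q:
    if cap == 14:
        h.append(20 + cap)
process(35)
process(val)
cap = 8 - cap
if 11 >= q:
    cap = q * 19
else:
    q = q + 22
val = val * (13 + val)
h = 15 % (val * cap)
if cap <= cap:
    val = h // h + (40 - h)
    cap = cap + 26 % h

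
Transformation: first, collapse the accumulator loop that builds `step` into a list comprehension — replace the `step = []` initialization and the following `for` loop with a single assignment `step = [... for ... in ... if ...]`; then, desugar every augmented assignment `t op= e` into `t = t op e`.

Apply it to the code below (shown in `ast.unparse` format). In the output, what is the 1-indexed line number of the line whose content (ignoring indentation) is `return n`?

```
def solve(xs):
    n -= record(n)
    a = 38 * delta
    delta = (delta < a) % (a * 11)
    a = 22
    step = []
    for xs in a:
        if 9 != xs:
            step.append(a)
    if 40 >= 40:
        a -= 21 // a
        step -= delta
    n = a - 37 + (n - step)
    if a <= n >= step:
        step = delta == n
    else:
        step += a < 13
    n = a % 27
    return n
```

Transformed code:
def solve(xs):
    n = n - record(n)
    a = 38 * delta
    delta = (delta < a) % (a * 11)
    a = 22
    step = [a for xs in a if 9 != xs]
    if 40 >= 40:
        a = a - 21 // a
        step = step - delta
    n = a - 37 + (n - step)
    if a <= n >= step:
        step = delta == n
    else:
        step = step + (a < 13)
    n = a % 27
    return n

16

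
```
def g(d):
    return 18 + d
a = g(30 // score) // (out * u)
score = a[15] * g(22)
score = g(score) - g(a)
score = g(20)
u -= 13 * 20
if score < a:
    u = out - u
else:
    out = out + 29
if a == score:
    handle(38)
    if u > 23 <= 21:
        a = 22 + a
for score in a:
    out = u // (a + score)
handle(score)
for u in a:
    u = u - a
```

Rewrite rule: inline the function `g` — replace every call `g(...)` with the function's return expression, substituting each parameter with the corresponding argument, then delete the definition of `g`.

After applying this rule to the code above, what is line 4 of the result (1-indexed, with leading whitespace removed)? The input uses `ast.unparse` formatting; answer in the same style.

score = 18 + 20

Transformed code:
a = (18 + 30 // score) // (out * u)
score = a[15] * (18 + 22)
score = 18 + score - (18 + a)
score = 18 + 20
u -= 13 * 20
if score < a:
    u = out - u
else:
    out = out + 29
if a == score:
    handle(38)
    if u > 23 <= 21:
        a = 22 + a
for score in a:
    out = u // (a + score)
handle(score)
for u in a:
    u = u - a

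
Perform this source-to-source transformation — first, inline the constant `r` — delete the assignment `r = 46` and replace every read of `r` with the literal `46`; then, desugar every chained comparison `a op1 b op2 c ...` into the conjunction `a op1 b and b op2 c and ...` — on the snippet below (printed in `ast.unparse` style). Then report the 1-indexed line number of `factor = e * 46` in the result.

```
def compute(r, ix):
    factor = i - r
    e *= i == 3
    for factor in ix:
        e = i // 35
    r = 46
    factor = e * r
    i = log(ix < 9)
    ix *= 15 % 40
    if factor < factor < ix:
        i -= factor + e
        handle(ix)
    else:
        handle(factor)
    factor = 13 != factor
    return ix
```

Transformed code:
def compute(r, ix):
    factor = i - 46
    e *= i == 3
    for factor in ix:
        e = i // 35
    factor = e * 46
    i = log(ix < 9)
    ix *= 15 % 40
    if factor < factor and factor < ix:
        i -= factor + e
        handle(ix)
    else:
        handle(factor)
    factor = 13 != factor
    return ix

6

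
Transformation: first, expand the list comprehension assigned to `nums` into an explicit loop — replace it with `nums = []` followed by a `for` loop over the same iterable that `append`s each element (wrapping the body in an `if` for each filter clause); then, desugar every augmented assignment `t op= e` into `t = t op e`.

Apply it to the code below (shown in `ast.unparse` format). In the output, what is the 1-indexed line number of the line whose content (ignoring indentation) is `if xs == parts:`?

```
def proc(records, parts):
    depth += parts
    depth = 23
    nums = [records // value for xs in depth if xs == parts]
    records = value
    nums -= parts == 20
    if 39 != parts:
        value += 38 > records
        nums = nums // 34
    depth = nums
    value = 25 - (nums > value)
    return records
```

Transformed code:
def proc(records, parts):
    depth = depth + parts
    depth = 23
    nums = []
    for xs in depth:
        if xs == parts:
            nums.append(records // value)
    records = value
    nums = nums - (parts == 20)
    if 39 != parts:
        value = value + (38 > records)
        nums = nums // 34
    depth = nums
    value = 25 - (nums > value)
    return records

6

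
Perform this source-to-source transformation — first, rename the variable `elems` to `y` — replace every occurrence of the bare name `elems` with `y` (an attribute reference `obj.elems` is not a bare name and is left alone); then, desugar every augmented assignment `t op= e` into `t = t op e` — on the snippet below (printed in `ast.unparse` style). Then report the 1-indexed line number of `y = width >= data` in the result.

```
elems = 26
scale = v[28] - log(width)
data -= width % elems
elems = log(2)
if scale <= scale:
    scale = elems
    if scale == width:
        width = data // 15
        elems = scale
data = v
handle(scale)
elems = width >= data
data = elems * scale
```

Transformed code:
y = 26
scale = v[28] - log(width)
data = data - width % y
y = log(2)
if scale <= scale:
    scale = y
    if scale == width:
        width = data // 15
        y = scale
data = v
handle(scale)
y = width >= data
data = y * scale

12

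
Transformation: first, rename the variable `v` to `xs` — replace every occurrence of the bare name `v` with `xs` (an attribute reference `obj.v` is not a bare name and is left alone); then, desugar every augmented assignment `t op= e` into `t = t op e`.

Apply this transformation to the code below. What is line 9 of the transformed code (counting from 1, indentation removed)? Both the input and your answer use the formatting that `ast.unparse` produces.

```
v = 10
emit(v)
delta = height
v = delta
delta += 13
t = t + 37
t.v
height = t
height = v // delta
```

Transformed code:
xs = 10
emit(xs)
delta = height
xs = delta
delta = delta + 13
t = t + 37
t.v
height = t
height = xs // delta

height = xs // delta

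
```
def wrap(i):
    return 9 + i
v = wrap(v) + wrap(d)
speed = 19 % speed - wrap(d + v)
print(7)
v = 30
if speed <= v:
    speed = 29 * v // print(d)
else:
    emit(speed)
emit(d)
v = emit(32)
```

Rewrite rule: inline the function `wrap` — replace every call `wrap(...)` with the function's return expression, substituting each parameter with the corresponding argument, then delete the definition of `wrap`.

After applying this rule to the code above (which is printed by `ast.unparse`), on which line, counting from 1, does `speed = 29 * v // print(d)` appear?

6

Transformed code:
v = 9 + v + (9 + d)
speed = 19 % speed - (9 + (d + v))
print(7)
v = 30
if speed <= v:
    speed = 29 * v // print(d)
else:
    emit(speed)
emit(d)
v = emit(32)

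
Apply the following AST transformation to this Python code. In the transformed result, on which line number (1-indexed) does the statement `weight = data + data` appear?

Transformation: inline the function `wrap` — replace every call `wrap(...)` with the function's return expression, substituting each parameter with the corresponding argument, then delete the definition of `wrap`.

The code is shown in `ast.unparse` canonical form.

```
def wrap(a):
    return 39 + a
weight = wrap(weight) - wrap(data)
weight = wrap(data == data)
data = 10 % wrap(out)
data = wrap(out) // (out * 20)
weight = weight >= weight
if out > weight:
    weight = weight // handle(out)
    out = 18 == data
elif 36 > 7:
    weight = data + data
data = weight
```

10

Transformed code:
weight = 39 + weight - (39 + data)
weight = 39 + (data == data)
data = 10 % (39 + out)
data = (39 + out) // (out * 20)
weight = weight >= weight
if out > weight:
    weight = weight // handle(out)
    out = 18 == data
elif 36 > 7:
    weight = data + data
data = weight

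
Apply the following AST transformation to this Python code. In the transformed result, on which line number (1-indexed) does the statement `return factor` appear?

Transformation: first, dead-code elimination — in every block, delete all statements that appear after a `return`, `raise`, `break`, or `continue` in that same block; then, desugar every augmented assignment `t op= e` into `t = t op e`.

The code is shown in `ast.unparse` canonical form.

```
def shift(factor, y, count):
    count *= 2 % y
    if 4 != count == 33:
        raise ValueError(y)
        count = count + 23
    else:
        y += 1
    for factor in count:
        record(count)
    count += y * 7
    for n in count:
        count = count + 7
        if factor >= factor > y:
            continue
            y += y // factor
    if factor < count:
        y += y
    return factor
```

16

Transformed code:
def shift(factor, y, count):
    count = count * (2 % y)
    if 4 != count == 33:
        raise ValueError(y)
    else:
        y = y + 1
    for factor in count:
        record(count)
    count = count + y * 7
    for n in count:
        count = count + 7
        if factor >= factor > y:
            continue
    if factor < count:
        y = y + y
    return factor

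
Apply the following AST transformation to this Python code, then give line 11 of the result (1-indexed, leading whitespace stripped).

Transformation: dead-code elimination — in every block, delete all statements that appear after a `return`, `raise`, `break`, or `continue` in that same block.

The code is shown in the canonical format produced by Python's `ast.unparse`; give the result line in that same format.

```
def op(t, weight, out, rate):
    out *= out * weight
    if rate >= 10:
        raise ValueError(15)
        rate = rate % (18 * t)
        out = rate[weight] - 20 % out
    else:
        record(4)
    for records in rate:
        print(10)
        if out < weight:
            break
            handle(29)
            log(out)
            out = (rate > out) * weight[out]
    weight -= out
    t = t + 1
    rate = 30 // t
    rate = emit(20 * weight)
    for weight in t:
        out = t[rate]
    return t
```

weight -= out

Transformed code:
def op(t, weight, out, rate):
    out *= out * weight
    if rate >= 10:
        raise ValueError(15)
    else:
        record(4)
    for records in rate:
        print(10)
        if out < weight:
            break
    weight -= out
    t = t + 1
    rate = 30 // t
    rate = emit(20 * weight)
    for weight in t:
        out = t[rate]
    return t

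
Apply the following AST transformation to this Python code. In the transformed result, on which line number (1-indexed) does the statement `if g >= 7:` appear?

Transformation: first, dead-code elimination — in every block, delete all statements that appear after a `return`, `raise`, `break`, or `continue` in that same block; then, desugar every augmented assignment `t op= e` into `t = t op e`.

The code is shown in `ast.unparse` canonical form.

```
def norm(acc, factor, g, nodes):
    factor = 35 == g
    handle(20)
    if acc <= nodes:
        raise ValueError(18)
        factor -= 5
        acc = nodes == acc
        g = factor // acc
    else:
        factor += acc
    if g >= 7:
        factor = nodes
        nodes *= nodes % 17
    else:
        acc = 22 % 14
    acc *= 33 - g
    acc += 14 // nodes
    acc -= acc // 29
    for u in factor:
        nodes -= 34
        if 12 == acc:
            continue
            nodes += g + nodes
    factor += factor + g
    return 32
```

Transformed code:
def norm(acc, factor, g, nodes):
    factor = 35 == g
    handle(20)
    if acc <= nodes:
        raise ValueError(18)
    else:
        factor = factor + acc
    if g >= 7:
        factor = nodes
        nodes = nodes * (nodes % 17)
    else:
        acc = 22 % 14
    acc = acc * (33 - g)
    acc = acc + 14 // nodes
    acc = acc - acc // 29
    for u in factor:
        nodes = nodes - 34
        if 12 == acc:
            continue
    factor = factor + (factor + g)
    return 32

8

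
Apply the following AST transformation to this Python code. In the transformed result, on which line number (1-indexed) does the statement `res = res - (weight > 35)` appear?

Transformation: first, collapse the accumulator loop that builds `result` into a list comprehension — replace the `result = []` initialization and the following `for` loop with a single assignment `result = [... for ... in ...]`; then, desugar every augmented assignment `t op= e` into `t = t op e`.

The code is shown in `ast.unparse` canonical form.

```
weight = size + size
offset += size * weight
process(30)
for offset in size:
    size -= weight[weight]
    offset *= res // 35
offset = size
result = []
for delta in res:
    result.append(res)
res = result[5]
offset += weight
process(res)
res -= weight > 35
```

Transformed code:
weight = size + size
offset = offset + size * weight
process(30)
for offset in size:
    size = size - weight[weight]
    offset = offset * (res // 35)
offset = size
result = [res for delta in res]
res = result[5]
offset = offset + weight
process(res)
res = res - (weight > 35)

12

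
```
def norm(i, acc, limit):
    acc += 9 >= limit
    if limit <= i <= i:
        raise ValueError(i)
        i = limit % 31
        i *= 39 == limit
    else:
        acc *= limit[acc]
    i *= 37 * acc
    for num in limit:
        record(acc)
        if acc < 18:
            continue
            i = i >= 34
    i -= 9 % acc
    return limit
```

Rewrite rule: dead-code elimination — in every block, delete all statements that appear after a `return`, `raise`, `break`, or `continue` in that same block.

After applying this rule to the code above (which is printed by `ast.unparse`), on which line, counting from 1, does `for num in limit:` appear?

8

Transformed code:
def norm(i, acc, limit):
    acc += 9 >= limit
    if limit <= i <= i:
        raise ValueError(i)
    else:
        acc *= limit[acc]
    i *= 37 * acc
    for num in limit:
        record(acc)
        if acc < 18:
            continue
    i -= 9 % acc
    return limit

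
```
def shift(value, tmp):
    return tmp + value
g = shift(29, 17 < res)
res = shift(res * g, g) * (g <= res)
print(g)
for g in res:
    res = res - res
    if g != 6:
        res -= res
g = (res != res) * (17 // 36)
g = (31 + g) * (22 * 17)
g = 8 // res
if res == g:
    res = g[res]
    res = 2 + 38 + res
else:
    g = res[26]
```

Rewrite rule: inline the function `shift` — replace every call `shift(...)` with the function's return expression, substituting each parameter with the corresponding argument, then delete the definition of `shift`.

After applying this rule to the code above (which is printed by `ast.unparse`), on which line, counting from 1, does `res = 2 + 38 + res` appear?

Transformed code:
g = (17 < res) + 29
res = (g + res * g) * (g <= res)
print(g)
for g in res:
    res = res - res
    if g != 6:
        res -= res
g = (res != res) * (17 // 36)
g = (31 + g) * (22 * 17)
g = 8 // res
if res == g:
    res = g[res]
    res = 2 + 38 + res
else:
    g = res[26]

13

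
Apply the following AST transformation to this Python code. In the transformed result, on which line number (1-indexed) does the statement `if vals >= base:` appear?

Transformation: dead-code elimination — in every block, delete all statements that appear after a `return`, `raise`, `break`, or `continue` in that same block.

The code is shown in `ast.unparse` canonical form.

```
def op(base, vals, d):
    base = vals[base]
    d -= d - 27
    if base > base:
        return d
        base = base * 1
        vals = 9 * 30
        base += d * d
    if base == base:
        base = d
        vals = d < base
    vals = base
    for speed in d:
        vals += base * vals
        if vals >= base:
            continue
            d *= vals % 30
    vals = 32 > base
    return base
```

Transformed code:
def op(base, vals, d):
    base = vals[base]
    d -= d - 27
    if base > base:
        return d
    if base == base:
        base = d
        vals = d < base
    vals = base
    for speed in d:
        vals += base * vals
        if vals >= base:
            continue
    vals = 32 > base
    return base

12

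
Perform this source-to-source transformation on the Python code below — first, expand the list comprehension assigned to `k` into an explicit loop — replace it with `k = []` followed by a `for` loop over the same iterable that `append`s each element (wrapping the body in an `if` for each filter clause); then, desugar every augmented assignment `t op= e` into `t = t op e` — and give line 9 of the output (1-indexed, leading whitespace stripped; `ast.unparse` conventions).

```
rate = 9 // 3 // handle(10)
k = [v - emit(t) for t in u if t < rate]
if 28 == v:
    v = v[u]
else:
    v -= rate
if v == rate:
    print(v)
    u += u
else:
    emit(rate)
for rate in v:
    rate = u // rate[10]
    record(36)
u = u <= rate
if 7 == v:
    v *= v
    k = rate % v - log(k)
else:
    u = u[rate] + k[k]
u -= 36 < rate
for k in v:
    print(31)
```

v = v - rate

Transformed code:
rate = 9 // 3 // handle(10)
k = []
for t in u:
    if t < rate:
        k.append(v - emit(t))
if 28 == v:
    v = v[u]
else:
    v = v - rate
if v == rate:
    print(v)
    u = u + u
else:
    emit(rate)
for rate in v:
    rate = u // rate[10]
    record(36)
u = u <= rate
if 7 == v:
    v = v * v
    k = rate % v - log(k)
else:
    u = u[rate] + k[k]
u = u - (36 < rate)
for k in v:
    print(31)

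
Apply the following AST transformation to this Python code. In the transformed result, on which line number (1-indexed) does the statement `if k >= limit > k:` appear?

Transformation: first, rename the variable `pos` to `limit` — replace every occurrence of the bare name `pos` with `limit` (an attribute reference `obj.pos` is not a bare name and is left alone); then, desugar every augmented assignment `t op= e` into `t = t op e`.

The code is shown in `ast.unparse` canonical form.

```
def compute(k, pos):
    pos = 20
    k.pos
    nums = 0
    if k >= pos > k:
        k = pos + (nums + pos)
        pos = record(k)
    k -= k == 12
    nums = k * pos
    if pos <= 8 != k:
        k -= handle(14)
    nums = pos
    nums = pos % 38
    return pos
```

5

Transformed code:
def compute(k, limit):
    limit = 20
    k.pos
    nums = 0
    if k >= limit > k:
        k = limit + (nums + limit)
        limit = record(k)
    k = k - (k == 12)
    nums = k * limit
    if limit <= 8 != k:
        k = k - handle(14)
    nums = limit
    nums = limit % 38
    return limit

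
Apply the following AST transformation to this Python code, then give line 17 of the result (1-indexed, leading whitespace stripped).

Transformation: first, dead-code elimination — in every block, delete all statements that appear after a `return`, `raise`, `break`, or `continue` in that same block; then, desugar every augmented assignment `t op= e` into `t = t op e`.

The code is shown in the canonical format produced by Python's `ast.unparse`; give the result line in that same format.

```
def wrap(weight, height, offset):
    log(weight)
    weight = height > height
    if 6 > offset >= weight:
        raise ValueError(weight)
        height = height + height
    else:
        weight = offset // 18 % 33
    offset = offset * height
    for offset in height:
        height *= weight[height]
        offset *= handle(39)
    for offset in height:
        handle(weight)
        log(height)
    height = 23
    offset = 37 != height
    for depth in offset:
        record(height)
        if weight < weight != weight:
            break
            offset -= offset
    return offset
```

for depth in offset:

Transformed code:
def wrap(weight, height, offset):
    log(weight)
    weight = height > height
    if 6 > offset >= weight:
        raise ValueError(weight)
    else:
        weight = offset // 18 % 33
    offset = offset * height
    for offset in height:
        height = height * weight[height]
        offset = offset * handle(39)
    for offset in height:
        handle(weight)
        log(height)
    height = 23
    offset = 37 != height
    for depth in offset:
        record(height)
        if weight < weight != weight:
            break
    return offset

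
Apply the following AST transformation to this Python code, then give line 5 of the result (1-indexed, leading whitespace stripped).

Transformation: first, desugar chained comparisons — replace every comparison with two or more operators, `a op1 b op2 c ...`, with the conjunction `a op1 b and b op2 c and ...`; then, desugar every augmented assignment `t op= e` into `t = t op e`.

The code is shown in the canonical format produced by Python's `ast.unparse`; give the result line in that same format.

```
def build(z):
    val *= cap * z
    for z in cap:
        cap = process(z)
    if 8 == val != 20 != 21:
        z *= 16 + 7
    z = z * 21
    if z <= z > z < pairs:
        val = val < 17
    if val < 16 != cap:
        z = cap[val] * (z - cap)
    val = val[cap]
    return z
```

if 8 == val and val != 20 and (20 != 21):

Transformed code:
def build(z):
    val = val * (cap * z)
    for z in cap:
        cap = process(z)
    if 8 == val and val != 20 and (20 != 21):
        z = z * (16 + 7)
    z = z * 21
    if z <= z and z > z and (z < pairs):
        val = val < 17
    if val < 16 and 16 != cap:
        z = cap[val] * (z - cap)
    val = val[cap]
    return z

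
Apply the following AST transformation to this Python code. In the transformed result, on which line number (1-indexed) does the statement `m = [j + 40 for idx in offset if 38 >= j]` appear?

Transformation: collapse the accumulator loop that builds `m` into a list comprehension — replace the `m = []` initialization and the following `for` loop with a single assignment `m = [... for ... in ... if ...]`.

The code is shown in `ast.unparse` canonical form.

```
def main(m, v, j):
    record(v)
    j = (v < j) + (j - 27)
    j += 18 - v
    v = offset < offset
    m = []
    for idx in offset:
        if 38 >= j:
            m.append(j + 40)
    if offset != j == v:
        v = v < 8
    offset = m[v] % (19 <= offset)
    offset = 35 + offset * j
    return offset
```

6

Transformed code:
def main(m, v, j):
    record(v)
    j = (v < j) + (j - 27)
    j += 18 - v
    v = offset < offset
    m = [j + 40 for idx in offset if 38 >= j]
    if offset != j == v:
        v = v < 8
    offset = m[v] % (19 <= offset)
    offset = 35 + offset * j
    return offset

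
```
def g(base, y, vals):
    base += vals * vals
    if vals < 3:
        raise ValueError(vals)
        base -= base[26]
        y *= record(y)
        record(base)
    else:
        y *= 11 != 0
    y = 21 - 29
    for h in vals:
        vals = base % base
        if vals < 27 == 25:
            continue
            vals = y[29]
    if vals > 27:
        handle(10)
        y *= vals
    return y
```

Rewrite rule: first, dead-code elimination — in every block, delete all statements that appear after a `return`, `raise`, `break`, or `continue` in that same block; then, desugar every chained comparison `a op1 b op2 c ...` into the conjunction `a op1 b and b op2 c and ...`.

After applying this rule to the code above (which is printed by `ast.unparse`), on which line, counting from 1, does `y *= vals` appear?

Transformed code:
def g(base, y, vals):
    base += vals * vals
    if vals < 3:
        raise ValueError(vals)
    else:
        y *= 11 != 0
    y = 21 - 29
    for h in vals:
        vals = base % base
        if vals < 27 and 27 == 25:
            continue
    if vals > 27:
        handle(10)
        y *= vals
    return y

14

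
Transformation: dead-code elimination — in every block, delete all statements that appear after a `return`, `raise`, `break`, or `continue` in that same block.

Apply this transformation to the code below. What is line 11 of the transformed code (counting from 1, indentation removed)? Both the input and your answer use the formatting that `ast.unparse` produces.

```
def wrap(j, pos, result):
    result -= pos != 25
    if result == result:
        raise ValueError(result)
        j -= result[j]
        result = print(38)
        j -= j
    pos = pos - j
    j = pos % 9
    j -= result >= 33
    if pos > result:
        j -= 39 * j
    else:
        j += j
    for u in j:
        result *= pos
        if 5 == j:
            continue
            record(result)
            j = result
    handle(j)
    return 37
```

j += j

Transformed code:
def wrap(j, pos, result):
    result -= pos != 25
    if result == result:
        raise ValueError(result)
    pos = pos - j
    j = pos % 9
    j -= result >= 33
    if pos > result:
        j -= 39 * j
    else:
        j += j
    for u in j:
        result *= pos
        if 5 == j:
            continue
    handle(j)
    return 37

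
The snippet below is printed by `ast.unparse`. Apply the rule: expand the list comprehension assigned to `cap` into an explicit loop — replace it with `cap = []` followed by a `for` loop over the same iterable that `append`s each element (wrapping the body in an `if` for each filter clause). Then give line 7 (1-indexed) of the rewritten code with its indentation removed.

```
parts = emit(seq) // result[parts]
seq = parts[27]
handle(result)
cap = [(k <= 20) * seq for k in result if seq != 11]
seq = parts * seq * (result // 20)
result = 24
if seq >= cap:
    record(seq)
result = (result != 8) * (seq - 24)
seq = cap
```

cap.append((k <= 20) * seq)

Transformed code:
parts = emit(seq) // result[parts]
seq = parts[27]
handle(result)
cap = []
for k in result:
    if seq != 11:
        cap.append((k <= 20) * seq)
seq = parts * seq * (result // 20)
result = 24
if seq >= cap:
    record(seq)
result = (result != 8) * (seq - 24)
seq = cap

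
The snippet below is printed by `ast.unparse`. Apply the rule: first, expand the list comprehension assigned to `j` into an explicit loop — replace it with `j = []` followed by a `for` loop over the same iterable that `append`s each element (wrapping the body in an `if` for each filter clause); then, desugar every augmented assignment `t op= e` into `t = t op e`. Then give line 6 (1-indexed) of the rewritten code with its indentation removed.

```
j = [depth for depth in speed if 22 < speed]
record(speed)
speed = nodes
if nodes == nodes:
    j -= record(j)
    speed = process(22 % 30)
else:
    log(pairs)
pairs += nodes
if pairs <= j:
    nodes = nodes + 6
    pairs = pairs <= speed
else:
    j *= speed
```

speed = nodes

Transformed code:
j = []
for depth in speed:
    if 22 < speed:
        j.append(depth)
record(speed)
speed = nodes
if nodes == nodes:
    j = j - record(j)
    speed = process(22 % 30)
else:
    log(pairs)
pairs = pairs + nodes
if pairs <= j:
    nodes = nodes + 6
    pairs = pairs <= speed
else:
    j = j * speed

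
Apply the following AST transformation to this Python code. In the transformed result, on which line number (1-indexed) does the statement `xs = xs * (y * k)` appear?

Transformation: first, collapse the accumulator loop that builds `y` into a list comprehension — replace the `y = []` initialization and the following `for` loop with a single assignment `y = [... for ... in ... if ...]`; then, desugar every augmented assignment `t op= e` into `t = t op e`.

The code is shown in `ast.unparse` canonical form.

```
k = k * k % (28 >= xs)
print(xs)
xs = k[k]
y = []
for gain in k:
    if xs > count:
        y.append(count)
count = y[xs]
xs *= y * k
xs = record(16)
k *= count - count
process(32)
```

Transformed code:
k = k * k % (28 >= xs)
print(xs)
xs = k[k]
y = [count for gain in k if xs > count]
count = y[xs]
xs = xs * (y * k)
xs = record(16)
k = k * (count - count)
process(32)

6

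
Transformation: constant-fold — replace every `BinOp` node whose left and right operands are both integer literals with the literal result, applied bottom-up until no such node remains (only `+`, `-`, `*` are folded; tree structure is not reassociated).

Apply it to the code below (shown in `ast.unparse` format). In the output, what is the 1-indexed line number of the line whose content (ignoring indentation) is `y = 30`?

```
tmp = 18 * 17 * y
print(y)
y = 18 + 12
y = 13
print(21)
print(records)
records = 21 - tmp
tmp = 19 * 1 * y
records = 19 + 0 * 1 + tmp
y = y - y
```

3

Transformed code:
tmp = 306 * y
print(y)
y = 30
y = 13
print(21)
print(records)
records = 21 - tmp
tmp = 19 * y
records = 19 + tmp
y = y - y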